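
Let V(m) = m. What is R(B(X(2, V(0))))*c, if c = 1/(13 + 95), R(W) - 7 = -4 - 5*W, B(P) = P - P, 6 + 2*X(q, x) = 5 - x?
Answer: 1/36 ≈ 0.027778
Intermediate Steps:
X(q, x) = -1/2 - x/2 (X(q, x) = -3 + (5 - x)/2 = -3 + (5/2 - x/2) = -1/2 - x/2)
B(P) = 0
R(W) = 3 - 5*W (R(W) = 7 + (-4 - 5*W) = 3 - 5*W)
c = 1/108 ≈ 0.0092593
R(B(X(2, V(0))))*c = (3 - 5*0)*(1/108) = (3 + 0)*(1/108) = 3*(1/108) = 1/36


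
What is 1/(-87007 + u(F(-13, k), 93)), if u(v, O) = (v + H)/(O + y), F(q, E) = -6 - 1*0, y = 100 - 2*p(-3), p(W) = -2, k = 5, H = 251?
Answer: -197/17140134 ≈ -1.1493e-5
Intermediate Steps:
y = 104 (y = 100 - 2*(-2) = 100 - 1*(-4) = 100 + 4 = 104)
F(q, E) = -6 (F(q, E) = -6 + 0 = -6)
u(v, O) = (251 + v)/(104 + O) (u(v, O) = (v + 251)/(O + 104) = (251 + v)/(104 + O))
1/(-87007 + u(F(-13, k), 93)) = 1/(-87007 + (251 - 6)/(104 + 93)) = 1/(-87007 + 245/197) = 1/(-17140134/197) = -197/17140134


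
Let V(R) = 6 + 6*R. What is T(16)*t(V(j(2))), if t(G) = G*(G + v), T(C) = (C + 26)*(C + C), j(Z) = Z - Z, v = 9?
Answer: 120960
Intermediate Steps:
j(Z) = 0
T(C) = 2*C*(26 + C) (T(C) = (26 + C)*(2*C) = 2*C*(26 + C))
t(G) = G*(9 + G) (t(G) = G*(G + 9) = G*(9 + G))
T(16)*t(V(j(2))) = (2*16*(26 + 16))*((6 + 6*0)*(9 + (6 + 6*0))) = (2*16*42)*((6 + 0)*(9 + (6 + 0))) = 1344*(6*(9 + 6)) = 1344*(6*15) = 1344*90 = 120960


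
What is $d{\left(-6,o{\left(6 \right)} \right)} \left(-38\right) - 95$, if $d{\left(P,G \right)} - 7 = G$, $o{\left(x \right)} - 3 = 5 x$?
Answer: $-1615$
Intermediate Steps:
$o{\left(x \right)} = 3 + 5 x$
$d{\left(P,G \right)} = 7 + G$
$d{\left(-6,o{\left(6 \right)} \right)} \left(-38\right) - 95 = \left(7 + \left(3 + 5 \cdot 6\right)\right) \left(-38\right) - 95 = \left(7 + \left(3 + 30\right)\right) \left(-38\right) - 95 = \left(7 + 33\right) \left(-38\right) - 95 = 40 \left(-38\right) - 95 = -1520 - 95 = -1615$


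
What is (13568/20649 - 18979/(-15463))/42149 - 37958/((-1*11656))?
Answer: 14569768590407/4473968363844 ≈ 3.2566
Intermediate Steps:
(13568/20649 - 18979/(-15463))/42149 - 37958/((-1*11656)) = (13568*(1/20649) - 18979*(-1/15463))*(1/42149) - 37958/(-11656) = (13568/20649 + 18979/15463)*(1/42149) - 37958*(-1/11656) = (601699355/319295487)*(1/42149) + 18979/5828 = 1613135/36080390031 + 18979/5828 = 14569768590407/4473968363844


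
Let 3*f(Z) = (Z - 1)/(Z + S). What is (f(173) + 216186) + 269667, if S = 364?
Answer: 782709355/1611 ≈ 4.8585e+5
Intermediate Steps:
f(Z) = (-1 + Z)/(3*(364 + Z)) (f(Z) = ((Z - 1)/(Z + 364))/3 = ((-1 + Z)/(364 + Z))/3 = (-1 + Z)/(3*(364 + Z)))
(f(173) + 216186) + 269667 = ((-1 + 173)/(3*(364 + 173)) + 216186) + 269667 = ((1/3)*172/537 + 216186) + 269667 = ((1/3)*(1/537)*172 + 216186) + 269667 = (172/1611 + 216186) + 269667 = 348275818/1611 + 269667 = 782709355/1611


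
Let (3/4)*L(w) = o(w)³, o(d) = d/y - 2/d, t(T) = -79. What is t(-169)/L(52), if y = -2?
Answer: 1041378/310288733 ≈ 0.0033562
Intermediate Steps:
o(d) = -2/d - d/2 (o(d) = d/(-2) - 2/d = d*(-½) - 2/d = -d/2 - 2/d = -2/d - d/2)
L(w) = 4*(-2/w - w/2)³/3
t(-169)/L(52) = -79*843648/(-4 - 1*52²)³ = -79*843648/(-4 - 1*2704)³ = -79*843648/(-4 - 2704)³ = -79/((⅙)*(1/140608)*(-2708)³) = -79/((⅙)*(1/140608)*(-19858478912)) = -79/(-310288733/13182) = -79*(-13182/310288733) = 1041378/310288733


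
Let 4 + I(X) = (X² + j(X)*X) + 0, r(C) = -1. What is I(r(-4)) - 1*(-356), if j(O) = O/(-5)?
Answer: 1764/5 ≈ 352.80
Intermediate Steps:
j(O) = -O/5 (j(O) = O*(-⅕) = -O/5)
I(X) = -4 + 4*X²/5 (I(X) = -4 + ((X² + (-X/5)*X) + 0) = -4 + ((X² - X²/5) + 0) = -4 + (4*X²/5 + 0) = -4 + 4*X²/5)
I(r(-4)) - 1*(-356) = (-4 + (⅘)*(-1)²) - 1*(-356) = (-4 + (⅘)*1) + 356 = (-4 + ⅘) + 356 = -16/5 + 356 = 1764/5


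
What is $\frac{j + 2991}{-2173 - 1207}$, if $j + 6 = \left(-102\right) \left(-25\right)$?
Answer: $- \frac{1107}{676} \approx -1.6376$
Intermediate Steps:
$j = 2544$ ($j = -6 - -2550 = -6 + 2550 = 2544$)
$\frac{j + 2991}{-2173 - 1207} = \frac{2544 + 2991}{-2173 - 1207} = \frac{5535}{-3380} = 5535 \left(- \frac{1}{3380}\right) = - \frac{1107}{676}$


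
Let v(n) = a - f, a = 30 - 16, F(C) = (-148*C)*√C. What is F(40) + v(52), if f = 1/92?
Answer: 1287/92 - 11840*√10 ≈ -37427.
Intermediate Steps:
f = 1/92 ≈ 0.010870
F(C) = -148*C^(3/2)
a = 14
v(n) = 1287/92 (v(n) = 14 - 1*1/92 = 14 - 1/92 = 1287/92)
F(40) + v(52) = -11840*√10 + 1287/92 = 1287/92 - 11840*√10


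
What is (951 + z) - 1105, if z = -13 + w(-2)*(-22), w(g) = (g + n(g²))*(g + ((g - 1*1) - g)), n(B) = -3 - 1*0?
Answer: -497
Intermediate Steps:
n(B) = -3 (n(B) = -3 + 0 = -3)
w(g) = (-1 + g)*(-3 + g) (w(g) = (g - 3)*(g + ((g - 1*1) - g)) = (-3 + g)*(g + ((g - 1) - g)) = (-3 + g)*(g + ((-1 + g) - g)) = (-3 + g)*(g - 1) = (-3 + g)*(-1 + g) = (-1 + g)*(-3 + g))
z = -343 (z = -13 + (3 + (-2)² - 4*(-2))*(-22) = -13 + (3 + 4 + 8)*(-22) = -13 + 15*(-22) = -13 - 330 = -343)
(951 + z) - 1105 = (951 - 343) - 1105 = 608 - 1105 = -497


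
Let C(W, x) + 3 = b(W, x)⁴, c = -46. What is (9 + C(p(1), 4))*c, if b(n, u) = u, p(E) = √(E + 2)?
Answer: -12052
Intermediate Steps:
p(E) = √(2 + E)
C(W, x) = -3 + x⁴
(9 + C(p(1), 4))*c = (9 + (-3 + 4⁴))*(-46) = (9 + (-3 + 256))*(-46) = (9 + 253)*(-46) = 262*(-46) = -12052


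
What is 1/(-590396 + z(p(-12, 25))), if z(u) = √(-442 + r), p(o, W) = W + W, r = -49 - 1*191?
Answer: -295198/174283718749 - I*√682/348567437498 ≈ -1.6938e-6 - 7.4921e-11*I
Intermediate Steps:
r = -240 (r = -49 - 191 = -240)
p(o, W) = 2*W
z(u) = I*√682 (z(u) = √(-442 - 240) = √(-682) = I*√682)
1/(-590396 + z(p(-12, 25))) = 1/(-590396 + I*√682)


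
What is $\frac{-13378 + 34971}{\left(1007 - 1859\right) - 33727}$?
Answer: $- \frac{143}{229} \approx -0.62445$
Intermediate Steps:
$\frac{-13378 + 34971}{\left(1007 - 1859\right) - 33727} = \frac{21593}{\left(1007 - 1859\right) - 33727} = \frac{21593}{-852 - 33727} = \frac{21593}{-34579} = 21593 \left(- \frac{1}{34579}\right) = - \frac{143}{229}$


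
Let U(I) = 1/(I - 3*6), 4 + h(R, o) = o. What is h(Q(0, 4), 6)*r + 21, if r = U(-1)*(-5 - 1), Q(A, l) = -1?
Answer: 411/19 ≈ 21.632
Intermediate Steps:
h(R, o) = -4 + o
U(I) = 1/(-18 + I) (U(I) = 1/(I - 18) = 1/(-18 + I))
r = 6/19 (r = (-5 - 1)/(-18 - 1) = -6/(-19) = -1/19*(-6) = 6/19 ≈ 0.31579)
h(Q(0, 4), 6)*r + 21 = (-4 + 6)*(6/19) + 21 = 2*(6/19) + 21 = 12/19 + 21 = 411/19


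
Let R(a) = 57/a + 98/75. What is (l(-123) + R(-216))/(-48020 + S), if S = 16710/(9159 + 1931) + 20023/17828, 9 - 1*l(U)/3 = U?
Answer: -3532514766401/427213586225250 ≈ -0.0082687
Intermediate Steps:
l(U) = 27 - 3*U
S = 51996095/19771252 (S = 16710/11090 + 20023*(1/17828) = 16710*(1/11090) + 20023/17828 = 1671/1109 + 20023/17828 = 51996095/19771252 ≈ 2.6299)
R(a) = 98/75 + 57/a (R(a) = 57/a + 98*(1/75) = 57/a + 98/75 = 98/75 + 57/a)
(l(-123) + R(-216))/(-48020 + S) = ((27 - 3*(-123)) + (98/75 + 57/(-216)))/(-48020 + 51996095/19771252) = ((27 + 369) + (98/75 + 57*(-1/216)))/(-949363524945/19771252) = (396 + (98/75 - 19/72))*(-19771252/949363524945) = (396 + 1877/1800)*(-19771252/949363524945) = (714677/1800)*(-19771252/949363524945) = -3532514766401/427213586225250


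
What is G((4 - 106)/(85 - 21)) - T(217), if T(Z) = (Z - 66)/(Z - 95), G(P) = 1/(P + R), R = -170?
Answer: -833045/669902 ≈ -1.2435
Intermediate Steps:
G(P) = 1/(-170 + P) (G(P) = 1/(P - 170) = 1/(-170 + P))
T(Z) = (-66 + Z)/(-95 + Z)
G((4 - 106)/(85 - 21)) - T(217) = 1/(-170 + (4 - 106)/(85 - 21)) - (-66 + 217)/(-95 + 217) = 1/(-170 - 102/64) - 151/122 = 1/(-170 - 102*1/64) - 151/122 = 1/(-170 - 51/32) - 1*151/122 = 1/(-5491/32) - 151/122 = -32/5491 - 151/122 = -833045/669902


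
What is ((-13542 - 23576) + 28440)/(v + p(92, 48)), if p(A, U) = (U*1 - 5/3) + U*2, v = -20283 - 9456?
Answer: 13017/44395 ≈ 0.29321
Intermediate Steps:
v = -29739
p(A, U) = -5/3 + 3*U (p(A, U) = (U - 5*⅓) + 2*U = (U - 5/3) + 2*U = (-5/3 + U) + 2*U = -5/3 + 3*U)
((-13542 - 23576) + 28440)/(v + p(92, 48)) = ((-13542 - 23576) + 28440)/(-29739 + (-5/3 + 3*48)) = (-37118 + 28440)/(-29739 + (-5/3 + 144)) = -8678/(-29739 + 427/3) = -8678/(-88790/3) = -8678*(-3/88790) = 13017/44395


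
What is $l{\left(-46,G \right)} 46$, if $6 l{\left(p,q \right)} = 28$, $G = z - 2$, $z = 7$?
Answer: $\frac{644}{3} \approx 214.67$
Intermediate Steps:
$G = 5$ ($G = 7 - 2 = 5$)
$l{\left(p,q \right)} = \frac{14}{3}$ ($l{\left(p,q \right)} = \frac{1}{6} \cdot 28 = \frac{14}{3}$)
$l{\left(-46,G \right)} 46 = \frac{14}{3} \cdot 46 = \frac{644}{3}$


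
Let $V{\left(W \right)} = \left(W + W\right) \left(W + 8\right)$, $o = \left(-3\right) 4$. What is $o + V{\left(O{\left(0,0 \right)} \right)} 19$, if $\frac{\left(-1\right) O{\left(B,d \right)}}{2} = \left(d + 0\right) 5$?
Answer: $-12$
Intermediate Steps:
$O{\left(B,d \right)} = - 10 d$ ($O{\left(B,d \right)} = - 2 \left(d + 0\right) 5 = - 2 d 5 = - 2 \cdot 5 d = - 10 d$)
$o = -12$
$V{\left(W \right)} = 2 W \left(8 + W\right)$
$o + V{\left(O{\left(0,0 \right)} \right)} 19 = -12 + 2 \left(\left(-10\right) 0\right) \left(8 - 0\right) 19 = -12 + 2 \cdot 0 \left(8 + 0\right) 19 = -12 + 2 \cdot 0 \cdot 8 \cdot 19 = -12 + 0 \cdot 19 = -12 + 0 = -12$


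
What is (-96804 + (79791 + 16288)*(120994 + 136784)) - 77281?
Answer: 24766878377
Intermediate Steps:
(-96804 + (79791 + 16288)*(120994 + 136784)) - 77281 = (-96804 + 96079*257778) - 77281 = (-96804 + 24767052462) - 77281 = 24766955658 - 77281 = 24766878377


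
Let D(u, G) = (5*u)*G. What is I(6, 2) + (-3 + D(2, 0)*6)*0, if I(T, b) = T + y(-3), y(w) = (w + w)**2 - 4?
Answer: 38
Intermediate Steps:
y(w) = -4 + 4*w**2 (y(w) = (2*w)**2 - 4 = 4*w**2 - 4 = -4 + 4*w**2)
D(u, G) = 5*G*u
I(T, b) = 32 + T (I(T, b) = T + (-4 + 4*(-3)**2) = T + (-4 + 4*9) = T + (-4 + 36) = T + 32 = 32 + T)
I(6, 2) + (-3 + D(2, 0)*6)*0 = (32 + 6) + (-3 + (5*0*2)*6)*0 = 38 + (-3 + 0*6)*0 = 38 + (-3 + 0)*0 = 38 - 3*0 = 38 + 0 = 38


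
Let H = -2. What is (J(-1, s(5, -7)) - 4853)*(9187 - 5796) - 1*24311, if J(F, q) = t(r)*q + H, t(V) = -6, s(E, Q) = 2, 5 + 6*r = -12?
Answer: -16528308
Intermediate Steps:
r = -17/6 (r = -5/6 + (1/6)*(-12) = -5/6 - 2 = -17/6 ≈ -2.8333)
J(F, q) = -2 - 6*q (J(F, q) = -6*q - 2 = -2 - 6*q)
(J(-1, s(5, -7)) - 4853)*(9187 - 5796) - 1*24311 = ((-2 - 6*2) - 4853)*(9187 - 5796) - 1*24311 = ((-2 - 12) - 4853)*3391 - 24311 = (-14 - 4853)*3391 - 24311 = -4867*3391 - 24311 = -16503997 - 24311 = -16528308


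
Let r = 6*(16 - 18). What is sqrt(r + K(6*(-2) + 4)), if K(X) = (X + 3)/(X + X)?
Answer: I*sqrt(187)/4 ≈ 3.4187*I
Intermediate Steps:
K(X) = (3 + X)/(2*X) (K(X) = (3 + X)/((2*X)) = (3 + X)*(1/(2*X)) = (3 + X)/(2*X))
r = -12 (r = 6*(-2) = -12)
sqrt(r + K(6*(-2) + 4)) = sqrt(-12 + (3 + (6*(-2) + 4))/(2*(6*(-2) + 4))) = sqrt(-12 + (3 + (-12 + 4))/(2*(-12 + 4))) = sqrt(-12 + (1/2)*(3 - 8)/(-8)) = sqrt(-12 + (1/2)*(-1/8)*(-5)) = sqrt(-12 + 5/16) = sqrt(-187/16) = I*sqrt(187)/4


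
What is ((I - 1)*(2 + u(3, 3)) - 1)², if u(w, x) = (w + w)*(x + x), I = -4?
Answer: 36481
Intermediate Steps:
u(w, x) = 4*w*x (u(w, x) = (2*w)*(2*x) = 4*w*x)
((I - 1)*(2 + u(3, 3)) - 1)² = ((-4 - 1)*(2 + 4*3*3) - 1)² = (-5*(2 + 36) - 1)² = (-5*38 - 1)² = (-190 - 1)² = (-191)² = 36481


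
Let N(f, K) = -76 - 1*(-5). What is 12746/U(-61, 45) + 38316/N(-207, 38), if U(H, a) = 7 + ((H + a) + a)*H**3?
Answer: -126106876319/233676691 ≈ -539.66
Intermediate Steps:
N(f, K) = -71 (N(f, K) = -76 + 5 = -71)
U(H, a) = 7 + H**3*(H + 2*a) (U(H, a) = 7 + (H + 2*a)*H**3 = 7 + H**3*(H + 2*a))
12746/U(-61, 45) + 38316/N(-207, 38) = 12746/(7 + (-61)**4 + 2*45*(-61)**3) + 38316/(-71) = 12746/(7 + 13845841 + 2*45*(-226981)) + 38316*(-1/71) = 12746/(7 + 13845841 - 20428290) - 38316/71 = 12746/(-6582442) - 38316/71 = 12746*(-1/6582442) - 38316/71 = -6373/3291221 - 38316/71 = -126106876319/233676691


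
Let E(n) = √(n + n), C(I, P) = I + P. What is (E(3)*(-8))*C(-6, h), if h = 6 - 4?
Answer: 32*√6 ≈ 78.384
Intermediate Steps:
h = 2
E(n) = √2*√n (E(n) = √(2*n) = √2*√n)
(E(3)*(-8))*C(-6, h) = ((√2*√3)*(-8))*(-6 + 2) = (√6*(-8))*(-4) = -8*√6*(-4) = 32*√6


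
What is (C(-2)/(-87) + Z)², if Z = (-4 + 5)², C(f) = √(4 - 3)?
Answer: 7396/7569 ≈ 0.97714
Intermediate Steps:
C(f) = 1 (C(f) = √1 = 1)
Z = 1 (Z = 1² = 1)
(C(-2)/(-87) + Z)² = (1/(-87) + 1)² = (1*(-1/87) + 1)² = (-1/87 + 1)² = (86/87)² = 7396/7569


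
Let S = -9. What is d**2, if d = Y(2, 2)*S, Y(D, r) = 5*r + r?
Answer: 11664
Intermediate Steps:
Y(D, r) = 6*r
d = -108 (d = (6*2)*(-9) = 12*(-9) = -108)
d**2 = (-108)**2 = 11664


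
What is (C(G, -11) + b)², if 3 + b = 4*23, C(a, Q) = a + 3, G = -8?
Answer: 7056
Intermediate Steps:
C(a, Q) = 3 + a
b = 89 (b = -3 + 4*23 = -3 + 92 = 89)
(C(G, -11) + b)² = ((3 - 8) + 89)² = (-5 + 89)² = 84² = 7056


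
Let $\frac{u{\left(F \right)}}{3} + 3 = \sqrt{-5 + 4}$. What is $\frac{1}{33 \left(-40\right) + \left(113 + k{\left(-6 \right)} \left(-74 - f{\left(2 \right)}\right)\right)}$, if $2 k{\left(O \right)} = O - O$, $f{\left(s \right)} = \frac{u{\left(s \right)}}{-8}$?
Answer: $- \frac{1}{1207} \approx -0.0008285$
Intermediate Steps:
$u{\left(F \right)} = -9 + 3 i$ ($u{\left(F \right)} = -9 + 3 \sqrt{-5 + 4} = -9 + 3 \sqrt{-1} = -9 + 3 i$)
$f{\left(s \right)} = \frac{9}{8} - \frac{3 i}{8}$ ($f{\left(s \right)} = \frac{-9 + 3 i}{-8} = \left(-9 + 3 i\right) \left(- \frac{1}{8}\right) = \frac{9}{8} - \frac{3 i}{8}$)
$k{\left(O \right)} = 0$ ($k{\left(O \right)} = \frac{O - O}{2} = \frac{1}{2} \cdot 0 = 0$)
$\frac{1}{33 \left(-40\right) + \left(113 + k{\left(-6 \right)} \left(-74 - f{\left(2 \right)}\right)\right)} = \frac{1}{33 \left(-40\right) + \left(113 + 0 \left(-74 - \left(\frac{9}{8} - \frac{3 i}{8}\right)\right)\right)} = \frac{1}{-1320 + \left(113 + 0 \left(-74 - \left(\frac{9}{8} - \frac{3 i}{8}\right)\right)\right)} = \frac{1}{-1320 + \left(113 + 0 \left(- \frac{601}{8} + \frac{3 i}{8}\right)\right)} = \frac{1}{-1320 + \left(113 + 0\right)} = \frac{1}{-1320 + 113} = \frac{1}{-1207} = - \frac{1}{1207}$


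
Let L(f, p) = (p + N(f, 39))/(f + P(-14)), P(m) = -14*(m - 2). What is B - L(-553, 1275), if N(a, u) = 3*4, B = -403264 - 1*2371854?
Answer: -913012535/329 ≈ -2.7751e+6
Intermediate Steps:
B = -2775118 (B = -403264 - 2371854 = -2775118)
P(m) = 28 - 14*m (P(m) = -14*(-2 + m) = 28 - 14*m)
N(a, u) = 12
L(f, p) = (12 + p)/(224 + f) (L(f, p) = (p + 12)/(f + (28 - 14*(-14))) = (12 + p)/(f + (28 + 196)) = (12 + p)/(f + 224) = (12 + p)/(224 + f))
B - L(-553, 1275) = -2775118 - (12 + 1275)/(224 - 553) = -2775118 - 1287/(-329) = -2775118 - (-1)*1287/329 = -2775118 - 1*(-1287/329) = -2775118 + 1287/329 = -913012535/329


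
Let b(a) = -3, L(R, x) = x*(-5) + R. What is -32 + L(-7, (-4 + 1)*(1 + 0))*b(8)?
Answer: -56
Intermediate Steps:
L(R, x) = R - 5*x (L(R, x) = -5*x + R = R - 5*x)
-32 + L(-7, (-4 + 1)*(1 + 0))*b(8) = -32 + (-7 - 5*(-4 + 1)*(1 + 0))*(-3) = -32 + (-7 - (-15))*(-3) = -32 + (-7 - 5*(-3))*(-3) = -32 + (-7 + 15)*(-3) = -32 + 8*(-3) = -32 - 24 = -56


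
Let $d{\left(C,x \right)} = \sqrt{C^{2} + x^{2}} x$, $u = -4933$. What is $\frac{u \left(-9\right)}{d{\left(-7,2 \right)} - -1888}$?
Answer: $\frac{20955384}{891083} - \frac{44397 \sqrt{53}}{1782166} \approx 23.335$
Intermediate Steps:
$d{\left(C,x \right)} = x \sqrt{C^{2} + x^{2}}$
$\frac{u \left(-9\right)}{d{\left(-7,2 \right)} - -1888} = \frac{\left(-4933\right) \left(-9\right)}{2 \sqrt{\left(-7\right)^{2} + 2^{2}} - -1888} = \frac{44397}{2 \sqrt{49 + 4} + 1888} = \frac{44397}{2 \sqrt{53} + 1888} = \frac{44397}{1888 + 2 \sqrt{53}}$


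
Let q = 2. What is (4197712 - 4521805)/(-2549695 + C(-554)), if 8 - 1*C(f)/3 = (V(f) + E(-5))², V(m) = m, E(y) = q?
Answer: 324093/3463783 ≈ 0.093566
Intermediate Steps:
E(y) = 2
C(f) = 24 - 3*(2 + f)² (C(f) = 24 - 3*(f + 2)² = 24 - 3*(2 + f)²)
(4197712 - 4521805)/(-2549695 + C(-554)) = (4197712 - 4521805)/(-2549695 + (24 - 3*(2 - 554)²)) = -324093/(-2549695 + (24 - 3*(-552)²)) = -324093/(-2549695 + (24 - 3*304704)) = -324093/(-2549695 + (24 - 914112)) = -324093/(-2549695 - 914088) = -324093/(-3463783) = -324093*(-1/3463783) = 324093/3463783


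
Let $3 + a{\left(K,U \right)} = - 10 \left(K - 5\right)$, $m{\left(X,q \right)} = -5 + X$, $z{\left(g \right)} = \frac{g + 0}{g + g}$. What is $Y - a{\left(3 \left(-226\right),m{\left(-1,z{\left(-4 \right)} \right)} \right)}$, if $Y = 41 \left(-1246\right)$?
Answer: $-57913$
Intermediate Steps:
$z{\left(g \right)} = \frac{1}{2}$ ($z{\left(g \right)} = \frac{g}{2 g} = g \frac{1}{2 g} = \frac{1}{2}$)
$Y = -51086$
$a{\left(K,U \right)} = 47 - 10 K$ ($a{\left(K,U \right)} = -3 - 10 \left(K - 5\right) = -3 - 10 \left(-5 + K\right) = -3 - \left(-50 + 10 K\right) = 47 - 10 K$)
$Y - a{\left(3 \left(-226\right),m{\left(-1,z{\left(-4 \right)} \right)} \right)} = -51086 - \left(47 - 10 \cdot 3 \left(-226\right)\right) = -51086 - \left(47 - -6780\right) = -51086 - \left(47 + 6780\right) = -51086 - 6827 = -57913$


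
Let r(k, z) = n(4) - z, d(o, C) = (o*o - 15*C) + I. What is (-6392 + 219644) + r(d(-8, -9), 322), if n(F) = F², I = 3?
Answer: 212946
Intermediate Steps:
d(o, C) = 3 + o² - 15*C (d(o, C) = (o*o - 15*C) + 3 = (o² - 15*C) + 3 = 3 + o² - 15*C)
r(k, z) = 16 - z (r(k, z) = 4² - z = 16 - z)
(-6392 + 219644) + r(d(-8, -9), 322) = (-6392 + 219644) + (16 - 1*322) = 213252 + (16 - 322) = 213252 - 306 = 212946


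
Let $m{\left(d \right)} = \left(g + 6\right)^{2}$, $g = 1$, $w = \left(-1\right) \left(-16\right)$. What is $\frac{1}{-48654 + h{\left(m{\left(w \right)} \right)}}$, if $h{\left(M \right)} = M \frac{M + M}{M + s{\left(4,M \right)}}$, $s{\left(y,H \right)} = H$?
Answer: $- \frac{1}{48605} \approx -2.0574 \cdot 10^{-5}$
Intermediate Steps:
$w = 16$
$m{\left(d \right)} = 49$ ($m{\left(d \right)} = \left(1 + 6\right)^{2} = 7^{2} = 49$)
$h{\left(M \right)} = M$ ($h{\left(M \right)} = M \frac{M + M}{M + M} = M \frac{2 M}{2 M} = M 2 M \frac{1}{2 M} = M 1 = M$)
$\frac{1}{-48654 + h{\left(m{\left(w \right)} \right)}} = \frac{1}{-48654 + 49} = \frac{1}{-48605} = - \frac{1}{48605}$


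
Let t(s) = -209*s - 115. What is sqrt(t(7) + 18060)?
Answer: sqrt(16482) ≈ 128.38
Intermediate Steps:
t(s) = -115 - 209*s
sqrt(t(7) + 18060) = sqrt((-115 - 209*7) + 18060) = sqrt((-115 - 1463) + 18060) = sqrt(-1578 + 18060) = sqrt(16482)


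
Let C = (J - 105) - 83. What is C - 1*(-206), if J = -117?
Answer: -99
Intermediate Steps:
C = -305 (C = (-117 - 105) - 83 = -222 - 83 = -305)
C - 1*(-206) = -305 - 1*(-206) = -305 + 206 = -99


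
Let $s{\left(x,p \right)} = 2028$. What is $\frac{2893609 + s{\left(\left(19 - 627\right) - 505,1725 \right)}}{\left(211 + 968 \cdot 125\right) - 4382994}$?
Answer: $- \frac{2895637}{4261783} \approx -0.67944$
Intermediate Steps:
$\frac{2893609 + s{\left(\left(19 - 627\right) - 505,1725 \right)}}{\left(211 + 968 \cdot 125\right) - 4382994} = \frac{2893609 + 2028}{\left(211 + 968 \cdot 125\right) - 4382994} = \frac{2895637}{\left(211 + 121000\right) - 4382994} = \frac{2895637}{121211 - 4382994} = \frac{2895637}{-4261783} = 2895637 \left(- \frac{1}{4261783}\right) = - \frac{2895637}{4261783}$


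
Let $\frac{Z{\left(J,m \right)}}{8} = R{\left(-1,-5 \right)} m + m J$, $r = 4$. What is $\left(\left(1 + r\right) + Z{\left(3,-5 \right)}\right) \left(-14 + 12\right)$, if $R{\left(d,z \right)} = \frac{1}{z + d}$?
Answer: $\frac{650}{3} \approx 216.67$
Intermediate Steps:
$R{\left(d,z \right)} = \frac{1}{d + z}$
$Z{\left(J,m \right)} = - \frac{4 m}{3} + 8 J m$ ($Z{\left(J,m \right)} = 8 \left(\frac{m}{-1 - 5} + m J\right) = 8 \left(\frac{m}{-6} + J m\right) = 8 \left(- \frac{m}{6} + J m\right) = - \frac{4 m}{3} + 8 J m$)
$\left(\left(1 + r\right) + Z{\left(3,-5 \right)}\right) \left(-14 + 12\right) = \left(\left(1 + 4\right) + \frac{4}{3} \left(-5\right) \left(-1 + 6 \cdot 3\right)\right) \left(-14 + 12\right) = \left(5 + \frac{4}{3} \left(-5\right) \left(-1 + 18\right)\right) \left(-2\right) = \left(5 + \frac{4}{3} \left(-5\right) 17\right) \left(-2\right) = \left(5 - \frac{340}{3}\right) \left(-2\right) = \left(- \frac{325}{3}\right) \left(-2\right) = \frac{650}{3}$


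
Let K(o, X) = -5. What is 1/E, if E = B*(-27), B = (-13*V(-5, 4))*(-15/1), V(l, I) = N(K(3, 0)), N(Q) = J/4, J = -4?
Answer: 1/5265 ≈ 0.00018993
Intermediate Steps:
N(Q) = -1 (N(Q) = -4/4 = -4*¼ = -1)
V(l, I) = -1
B = -195 (B = (-13*(-1))*(-15/1) = 13*(-15*1) = 13*(-15) = -195)
E = 5265 (E = -195*(-27) = 5265)
1/E = 1/5265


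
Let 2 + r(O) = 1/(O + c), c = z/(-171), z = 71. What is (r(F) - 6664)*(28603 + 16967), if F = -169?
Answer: -880021368387/2897 ≈ -3.0377e+8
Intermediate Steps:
c = -71/171 (c = 71/(-171) = 71*(-1/171) = -71/171 ≈ -0.41520)
r(O) = -2 + 1/(-71/171 + O) (r(O) = -2 + 1/(O - 71/171) = -2 + 1/(-71/171 + O))
(r(F) - 6664)*(28603 + 16967) = ((313 - 342*(-169))/(-71 + 171*(-169)) - 6664)*(28603 + 16967) = ((313 + 57798)/(-71 - 28899) - 6664)*45570 = (58111/(-28970) - 6664)*45570 = (-1/28970*58111 - 6664)*45570 = (-58111/28970 - 6664)*45570 = -193114191/28970*45570 = -880021368387/2897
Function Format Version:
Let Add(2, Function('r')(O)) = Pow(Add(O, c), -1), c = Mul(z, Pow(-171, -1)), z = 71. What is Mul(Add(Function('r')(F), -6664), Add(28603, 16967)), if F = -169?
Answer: Rational(-880021368387, 2897) ≈ -3.0377e+8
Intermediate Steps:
c = Rational(-71, 171) (c = Mul(71, Pow(-171, -1)) = Mul(71, Rational(-1, 171)) = Rational(-71, 171) ≈ -0.41520)
Function('r')(O) = Add(-2, Pow(Add(Rational(-71, 171), O), -1)) (Function('r')(O) = Add(-2, Pow(Add(O, Rational(-71, 171)), -1)) = Add(-2, Pow(Add(Rational(-71, 171), O), -1)))
Mul(Add(Function('r')(F), -6664), Add(28603, 16967)) = Mul(Add(Mul(Pow(Add(-71, Mul(171, -169)), -1), Add(313, Mul(-342, -169))), -6664), Add(28603, 16967)) = Mul(Add(Mul(Pow(Add(-71, -28899), -1), Add(313, 57798)), -6664), 45570) = Mul(Add(Mul(Pow(-28970, -1), 58111), -6664), 45570) = Mul(Add(Mul(Rational(-1, 28970), 58111), -6664), 45570) = Mul(Add(Rational(-58111, 28970), -6664), 45570) = Mul(Rational(-193114191, 28970), 45570) = Rational(-880021368387, 2897)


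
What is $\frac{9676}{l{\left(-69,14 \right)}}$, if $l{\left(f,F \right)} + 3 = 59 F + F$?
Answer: $\frac{9676}{837} \approx 11.56$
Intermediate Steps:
$l{\left(f,F \right)} = -3 + 60 F$ ($l{\left(f,F \right)} = -3 + \left(59 F + F\right) = -3 + 60 F$)
$\frac{9676}{l{\left(-69,14 \right)}} = \frac{9676}{-3 + 60 \cdot 14} = \frac{9676}{-3 + 840} = \frac{9676}{837}$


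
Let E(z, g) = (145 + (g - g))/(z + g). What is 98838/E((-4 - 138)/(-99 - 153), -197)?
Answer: -135907741/1015 ≈ -1.3390e+5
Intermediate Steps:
E(z, g) = 145/(g + z) (E(z, g) = (145 + 0)/(g + z) = 145/(g + z))
98838/E((-4 - 138)/(-99 - 153), -197) = 98838/((145/(-197 + (-4 - 138)/(-99 - 153)))) = 98838/((145/(-197 - 142/(-252)))) = 98838/((145/(-197 - 142*(-1/252)))) = 98838/((145/(-197 + 71/126))) = 98838/((145/(-24751/126))) = 98838/((145*(-126/24751))) = 98838/(-18270/24751) = 98838*(-24751/18270) = -135907741/1015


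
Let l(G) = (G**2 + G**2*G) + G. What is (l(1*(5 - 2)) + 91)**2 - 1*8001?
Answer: 8899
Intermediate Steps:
l(G) = G + G**2 + G**3 (l(G) = (G**2 + G**3) + G = G + G**2 + G**3)
(l(1*(5 - 2)) + 91)**2 - 1*8001 = ((1*(5 - 2))*(1 + 1*(5 - 2) + (1*(5 - 2))**2) + 91)**2 - 1*8001 = ((1*3)*(1 + 1*3 + (1*3)**2) + 91)**2 - 8001 = (3*(1 + 3 + 3**2) + 91)**2 - 8001 = (3*(1 + 3 + 9) + 91)**2 - 8001 = (3*13 + 91)**2 - 8001 = (39 + 91)**2 - 8001 = 130**2 - 8001 = 16900 - 8001 = 8899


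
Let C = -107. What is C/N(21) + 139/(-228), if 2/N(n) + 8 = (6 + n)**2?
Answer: -8794897/228 ≈ -38574.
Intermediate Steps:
N(n) = 2/(-8 + (6 + n)**2)
C/N(21) + 139/(-228) = -(-428 + 107*(6 + 21)**2/2) + 139/(-228) = -107/(2/(-8 + 27**2)) + 139*(-1/228) = -107/(2/(-8 + 729)) - 139/228 = -107/(2/721) - 139/228 = -107/(2*(1/721)) - 139/228 = -107/2/721 - 139/228 = -107*721/2 - 139/228 = -77147/2 - 139/228 = -8794897/228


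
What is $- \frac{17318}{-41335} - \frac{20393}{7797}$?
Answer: $- \frac{101130887}{46041285} \approx -2.1965$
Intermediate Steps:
$- \frac{17318}{-41335} - \frac{20393}{7797} = \left(-17318\right) \left(- \frac{1}{41335}\right) - \frac{20393}{7797} = \frac{2474}{5905} - \frac{20393}{7797} = - \frac{101130887}{46041285}$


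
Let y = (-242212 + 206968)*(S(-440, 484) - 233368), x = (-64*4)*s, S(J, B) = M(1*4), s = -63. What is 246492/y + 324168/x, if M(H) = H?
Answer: 85718309741/4264649312 ≈ 20.100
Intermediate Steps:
S(J, B) = 4 (S(J, B) = 1*4 = 4)
x = 16128 (x = -64*4*(-63) = -256*(-63) = 16128)
y = 8224680816 (y = (-242212 + 206968)*(4 - 233368) = -35244*(-233364) = 8224680816)
246492/y + 324168/x = 246492/8224680816 + 324168/16128 = 246492*(1/8224680816) + 324168*(1/16128) = 6847/228463356 + 13507/672 = 85718309741/4264649312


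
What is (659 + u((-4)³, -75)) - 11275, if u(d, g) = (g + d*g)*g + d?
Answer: -365055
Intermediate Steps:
u(d, g) = d + g*(g + d*g) (u(d, g) = g*(g + d*g) + d = d + g*(g + d*g))
(659 + u((-4)³, -75)) - 11275 = (659 + ((-4)³ + (-75)² + (-4)³*(-75)²)) - 11275 = (659 + (-64 + 5625 - 64*5625)) - 11275 = (659 + (-64 + 5625 - 360000)) - 11275 = (659 - 354439) - 11275 = -353780 - 11275 = -365055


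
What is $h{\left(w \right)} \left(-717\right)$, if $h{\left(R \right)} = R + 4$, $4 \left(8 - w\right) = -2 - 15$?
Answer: $- \frac{46605}{4} \approx -11651.0$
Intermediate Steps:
$w = \frac{49}{4}$ ($w = 8 - \frac{-2 - 15}{4} = 8 - - \frac{17}{4} = 8 + \frac{17}{4} = \frac{49}{4} \approx 12.25$)
$h{\left(R \right)} = 4 + R$
$h{\left(w \right)} \left(-717\right) = \left(4 + \frac{49}{4}\right) \left(-717\right) = \frac{65}{4} \left(-717\right) = - \frac{46605}{4}$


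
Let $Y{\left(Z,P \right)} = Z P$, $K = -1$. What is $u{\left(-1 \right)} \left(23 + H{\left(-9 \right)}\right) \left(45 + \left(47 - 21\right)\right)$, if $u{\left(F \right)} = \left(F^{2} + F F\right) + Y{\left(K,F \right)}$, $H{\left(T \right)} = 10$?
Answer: $7029$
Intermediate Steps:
$Y{\left(Z,P \right)} = P Z$
$u{\left(F \right)} = - F + 2 F^{2}$ ($u{\left(F \right)} = \left(F^{2} + F F\right) + F \left(-1\right) = \left(F^{2} + F^{2}\right) - F = 2 F^{2} - F = - F + 2 F^{2}$)
$u{\left(-1 \right)} \left(23 + H{\left(-9 \right)}\right) \left(45 + \left(47 - 21\right)\right) = - (-1 + 2 \left(-1\right)) \left(23 + 10\right) \left(45 + \left(47 - 21\right)\right) = - (-1 - 2) 33 \left(45 + 26\right) = \left(-1\right) \left(-3\right) 33 \cdot 71 = 3 \cdot 2343 = 7029$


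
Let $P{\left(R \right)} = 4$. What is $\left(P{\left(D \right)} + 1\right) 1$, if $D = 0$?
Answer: $5$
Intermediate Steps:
$\left(P{\left(D \right)} + 1\right) 1 = \left(4 + 1\right) 1 = 5 \cdot 1 = 5$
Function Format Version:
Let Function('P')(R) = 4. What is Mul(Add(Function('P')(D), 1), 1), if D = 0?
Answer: 5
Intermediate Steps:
Mul(Add(Function('P')(D), 1), 1) = Mul(Add(4, 1), 1) = Mul(5, 1) = 5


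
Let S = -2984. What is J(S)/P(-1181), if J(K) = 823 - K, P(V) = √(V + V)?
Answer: -3807*I*√2362/2362 ≈ -78.333*I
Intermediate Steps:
P(V) = √2*√V (P(V) = √(2*V) = √2*√V)
J(S)/P(-1181) = (823 - 1*(-2984))/((√2*√(-1181))) = (823 + 2984)/((√2*(I*√1181))) = 3807/((I*√2362)) = 3807*(-I*√2362/2362) = -3807*I*√2362/2362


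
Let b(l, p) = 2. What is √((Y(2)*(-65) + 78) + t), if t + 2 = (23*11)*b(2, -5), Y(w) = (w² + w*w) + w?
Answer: 2*I*√17 ≈ 8.2462*I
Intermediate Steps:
Y(w) = w + 2*w² (Y(w) = (w² + w²) + w = 2*w² + w = w + 2*w²)
t = 504 (t = -2 + (23*11)*2 = -2 + 253*2 = -2 + 506 = 504)
√((Y(2)*(-65) + 78) + t) = √(((2*(1 + 2*2))*(-65) + 78) + 504) = √(((2*(1 + 4))*(-65) + 78) + 504) = √(((2*5)*(-65) + 78) + 504) = √((10*(-65) + 78) + 504) = √((-650 + 78) + 504) = √(-572 + 504) = √(-68) = 2*I*√17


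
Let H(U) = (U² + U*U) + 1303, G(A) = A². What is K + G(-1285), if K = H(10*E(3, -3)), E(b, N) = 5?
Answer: 1657528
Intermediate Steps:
H(U) = 1303 + 2*U² (H(U) = (U² + U²) + 1303 = 2*U² + 1303 = 1303 + 2*U²)
K = 6303 (K = 1303 + 2*(10*5)² = 1303 + 2*50² = 1303 + 2*2500 = 1303 + 5000 = 6303)
K + G(-1285) = 6303 + (-1285)² = 6303 + 1651225 = 1657528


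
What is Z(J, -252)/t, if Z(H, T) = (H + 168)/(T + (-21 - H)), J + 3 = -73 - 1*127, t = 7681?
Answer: 1/15362 ≈ 6.5096e-5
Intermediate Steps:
J = -203 (J = -3 + (-73 - 1*127) = -3 + (-73 - 127) = -3 - 200 = -203)
Z(H, T) = (168 + H)/(-21 + T - H)
Z(J, -252)/t = ((-168 - 1*(-203))/(21 - 203 - 1*(-252)))/7681 = ((-168 + 203)/(21 - 203 + 252))*(1/7681) = (35/70)*(1/7681) = ((1/70)*35)*(1/7681) = (½)*(1/7681) = 1/15362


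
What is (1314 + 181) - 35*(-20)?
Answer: 2195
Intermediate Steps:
(1314 + 181) - 35*(-20) = 1495 + 700 = 2195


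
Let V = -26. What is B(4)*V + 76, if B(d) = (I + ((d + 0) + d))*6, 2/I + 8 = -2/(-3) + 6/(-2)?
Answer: -35396/31 ≈ -1141.8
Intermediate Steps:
I = -6/31 (I = 2/(-8 + (-2/(-3) + 6/(-2))) = 2/(-8 + (-2*(-1/3) + 6*(-1/2))) = 2/(-8 + (2/3 - 3)) = 2/(-8 - 7/3) = 2/(-31/3) = 2*(-3/31) = -6/31 ≈ -0.19355)
B(d) = -36/31 + 12*d (B(d) = (-6/31 + ((d + 0) + d))*6 = (-6/31 + (d + d))*6 = (-6/31 + 2*d)*6 = -36/31 + 12*d)
B(4)*V + 76 = (-36/31 + 12*4)*(-26) + 76 = (-36/31 + 48)*(-26) + 76 = (1452/31)*(-26) + 76 = -37752/31 + 76 = -35396/31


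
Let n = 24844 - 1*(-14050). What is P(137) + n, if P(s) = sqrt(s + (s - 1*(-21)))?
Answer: 38894 + sqrt(295) ≈ 38911.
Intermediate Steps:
n = 38894 (n = 24844 + 14050 = 38894)
P(s) = sqrt(21 + 2*s) (P(s) = sqrt(s + (s + 21)) = sqrt(s + (21 + s)) = sqrt(21 + 2*s))
P(137) + n = sqrt(21 + 2*137) + 38894 = sqrt(21 + 274) + 38894 = sqrt(295) + 38894 = 38894 + sqrt(295)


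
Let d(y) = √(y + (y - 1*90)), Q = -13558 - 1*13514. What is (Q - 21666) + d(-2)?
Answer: -48738 + I*√94 ≈ -48738.0 + 9.6954*I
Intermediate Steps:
Q = -27072 (Q = -13558 - 13514 = -27072)
d(y) = √(-90 + 2*y) (d(y) = √(y + (y - 90)) = √(y + (-90 + y)) = √(-90 + 2*y))
(Q - 21666) + d(-2) = (-27072 - 21666) + √(-90 + 2*(-2)) = -48738 + √(-90 - 4) = -48738 + √(-94) = -48738 + I*√94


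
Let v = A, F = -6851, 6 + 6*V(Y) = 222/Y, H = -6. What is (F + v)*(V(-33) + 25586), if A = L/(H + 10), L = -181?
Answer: -1940761065/11 ≈ -1.7643e+8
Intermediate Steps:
V(Y) = -1 + 37/Y (V(Y) = -1 + (222/Y)/6 = -1 + 37/Y)
A = -181/4 (A = -181/(-6 + 10) = -181/4 ≈ -45.250)
v = -181/4 ≈ -45.250
(F + v)*(V(-33) + 25586) = (-6851 - 181/4)*((37 - 1*(-33))/(-33) + 25586) = -27585*(-(37 + 33)/33 + 25586)/4 = -27585*(-1/33*70 + 25586)/4 = -27585*(-70/33 + 25586)/4 = -27585/4*844268/33 = -1940761065/11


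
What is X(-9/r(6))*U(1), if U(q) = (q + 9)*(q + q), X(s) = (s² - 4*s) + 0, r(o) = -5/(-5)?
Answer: 2340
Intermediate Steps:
r(o) = 1 (r(o) = -5*(-⅕) = 1)
X(s) = s² - 4*s
U(q) = 2*q*(9 + q) (U(q) = (9 + q)*(2*q) = 2*q*(9 + q))
X(-9/r(6))*U(1) = ((-9/1)*(-4 - 9/1))*(2*1*(9 + 1)) = ((-9*1)*(-4 - 9*1))*(2*1*10) = -9*(-4 - 9)*20 = -9*(-13)*20 = 117*20 = 2340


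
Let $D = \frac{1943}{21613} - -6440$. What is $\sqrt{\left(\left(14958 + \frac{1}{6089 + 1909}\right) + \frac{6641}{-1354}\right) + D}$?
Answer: $\frac{\sqrt{73246302360369848091196842}}{58513371999} \approx 146.26$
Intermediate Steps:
$D = \frac{139189663}{21613}$ ($D = 1943 \cdot \frac{1}{21613} + 6440 = \frac{1943}{21613} + 6440 = \frac{139189663}{21613} \approx 6440.1$)
$\sqrt{\left(\left(14958 + \frac{1}{6089 + 1909}\right) + \frac{6641}{-1354}\right) + D} = \sqrt{\left(\left(14958 + \frac{1}{6089 + 1909}\right) + \frac{6641}{-1354}\right) + \frac{139189663}{21613}} = \sqrt{\left(\left(14958 + \frac{1}{7998}\right) + 6641 \left(- \frac{1}{1354}\right)\right) + \frac{139189663}{21613}} = \sqrt{\left(\left(14958 + \frac{1}{7998}\right) - \frac{6641}{1354}\right) + \frac{139189663}{21613}} = \sqrt{\left(\frac{119634085}{7998} - \frac{6641}{1354}\right) + \frac{139189663}{21613}} = \sqrt{\frac{40482859093}{2707323} + \frac{139189663}{21613}} = \sqrt{\frac{1251787409579158}{58513371999}} = \frac{\sqrt{73246302360369848091196842}}{58513371999}$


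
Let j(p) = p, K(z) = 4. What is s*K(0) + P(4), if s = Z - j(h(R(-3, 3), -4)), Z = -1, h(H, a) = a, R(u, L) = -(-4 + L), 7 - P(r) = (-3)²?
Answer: 10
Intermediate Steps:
P(r) = -2 (P(r) = 7 - 1*(-3)² = 7 - 1*9 = 7 - 9 = -2)
R(u, L) = 4 - L
s = 3 (s = -1 - 1*(-4) = -1 + 4 = 3)
s*K(0) + P(4) = 3*4 - 2 = 12 - 2 = 10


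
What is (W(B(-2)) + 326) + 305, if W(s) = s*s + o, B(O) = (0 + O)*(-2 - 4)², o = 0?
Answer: 5815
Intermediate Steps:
B(O) = 36*O (B(O) = O*(-6)² = O*36 = 36*O)
W(s) = s² (W(s) = s*s + 0 = s² + 0 = s²)
(W(B(-2)) + 326) + 305 = ((36*(-2))² + 326) + 305 = ((-72)² + 326) + 305 = (5184 + 326) + 305 = 5510 + 305 = 5815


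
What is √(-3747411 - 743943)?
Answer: I*√4491354 ≈ 2119.3*I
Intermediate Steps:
√(-3747411 - 743943) = √(-4491354) = I*√4491354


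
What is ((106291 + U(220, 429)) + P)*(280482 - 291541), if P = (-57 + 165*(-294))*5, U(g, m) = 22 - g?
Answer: 1512229778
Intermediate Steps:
P = -242835 (P = (-57 - 48510)*5 = -48567*5 = -242835)
((106291 + U(220, 429)) + P)*(280482 - 291541) = ((106291 + (22 - 1*220)) - 242835)*(280482 - 291541) = ((106291 + (22 - 220)) - 242835)*(-11059) = ((106291 - 198) - 242835)*(-11059) = (106093 - 242835)*(-11059) = -136742*(-11059) = 1512229778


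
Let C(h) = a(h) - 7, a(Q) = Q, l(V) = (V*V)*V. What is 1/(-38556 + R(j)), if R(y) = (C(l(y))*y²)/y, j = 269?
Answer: 1/5236073882 ≈ 1.9098e-10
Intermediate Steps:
l(V) = V³ (l(V) = V²*V = V³)
C(h) = -7 + h (C(h) = h - 7 = -7 + h)
R(y) = y*(-7 + y³) (R(y) = ((-7 + y³)*y²)/y = (y²*(-7 + y³))/y = y*(-7 + y³))
1/(-38556 + R(j)) = 1/(-38556 + 269*(-7 + 269³)) = 1/(-38556 + 269*(-7 + 19465109)) = 1/(-38556 + 269*19465102) = 1/(-38556 + 5236112438) = 1/5236073882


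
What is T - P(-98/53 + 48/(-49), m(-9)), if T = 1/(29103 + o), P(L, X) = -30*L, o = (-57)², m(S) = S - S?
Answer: -7129731163/84018144 ≈ -84.859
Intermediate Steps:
m(S) = 0
o = 3249
T = 1/32352 (T = 1/(29103 + 3249) = 1/32352 ≈ 3.0910e-5)
T - P(-98/53 + 48/(-49), m(-9)) = 1/32352 - (-30)*(-98/53 + 48/(-49)) = 1/32352 - (-30)*(-98*1/53 + 48*(-1/49)) = 1/32352 - (-30)*(-98/53 - 48/49) = 1/32352 - (-30)*(-7346)/2597 = 1/32352 - 1*220380/2597 = 1/32352 - 220380/2597 = -7129731163/84018144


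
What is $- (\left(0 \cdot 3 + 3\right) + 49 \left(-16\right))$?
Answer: $781$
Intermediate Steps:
$- (\left(0 \cdot 3 + 3\right) + 49 \left(-16\right)) = - (\left(0 + 3\right) - 784) = - (3 - 784) = \left(-1\right) \left(-781\right) = 781$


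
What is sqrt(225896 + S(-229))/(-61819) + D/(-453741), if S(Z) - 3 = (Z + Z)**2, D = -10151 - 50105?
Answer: 60256/453741 - 3*sqrt(48407)/61819 ≈ 0.12212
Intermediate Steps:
D = -60256
S(Z) = 3 + 4*Z**2 (S(Z) = 3 + (Z + Z)**2 = 3 + (2*Z)**2 = 3 + 4*Z**2)
sqrt(225896 + S(-229))/(-61819) + D/(-453741) = sqrt(225896 + (3 + 4*(-229)**2))/(-61819) - 60256/(-453741) = sqrt(225896 + (3 + 4*52441))*(-1/61819) - 60256*(-1/453741) = sqrt(225896 + (3 + 209764))*(-1/61819) + 60256/453741 = sqrt(225896 + 209767)*(-1/61819) + 60256/453741 = sqrt(435663)*(-1/61819) + 60256/453741 = (3*sqrt(48407))*(-1/61819) + 60256/453741 = -3*sqrt(48407)/61819 + 60256/453741 = 60256/453741 - 3*sqrt(48407)/61819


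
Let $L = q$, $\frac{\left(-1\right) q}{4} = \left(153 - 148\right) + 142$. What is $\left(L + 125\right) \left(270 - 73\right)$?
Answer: $-91211$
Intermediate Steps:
$q = -588$ ($q = - 4 \left(\left(153 - 148\right) + 142\right) = - 4 \left(5 + 142\right) = \left(-4\right) 147 = -588$)
$L = -588$
$\left(L + 125\right) \left(270 - 73\right) = \left(-588 + 125\right) \left(270 - 73\right) = \left(-463\right) 197 = -91211$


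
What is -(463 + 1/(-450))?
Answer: -208349/450 ≈ -463.00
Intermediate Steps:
-(463 + 1/(-450)) = -(463 - 1/450) = -1*208349/450 = -208349/450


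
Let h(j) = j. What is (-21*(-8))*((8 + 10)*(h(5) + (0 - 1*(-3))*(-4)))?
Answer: -21168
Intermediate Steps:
(-21*(-8))*((8 + 10)*(h(5) + (0 - 1*(-3))*(-4))) = (-21*(-8))*((8 + 10)*(5 + (0 - 1*(-3))*(-4))) = 168*(18*(5 + (0 + 3)*(-4))) = 168*(18*(5 + 3*(-4))) = 168*(18*(5 - 12)) = 168*(18*(-7)) = 168*(-126) = -21168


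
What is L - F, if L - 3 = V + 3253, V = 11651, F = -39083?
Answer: 53990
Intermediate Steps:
L = 14907 (L = 3 + (11651 + 3253) = 3 + 14904 = 14907)
L - F = 14907 - 1*(-39083) = 14907 + 39083 = 53990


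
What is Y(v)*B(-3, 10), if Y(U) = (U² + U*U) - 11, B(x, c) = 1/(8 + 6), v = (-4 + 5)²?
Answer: -9/14 ≈ -0.64286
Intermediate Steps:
v = 1 (v = 1² = 1)
B(x, c) = 1/14
Y(U) = -11 + 2*U² (Y(U) = (U² + U²) - 11 = 2*U² - 11 = -11 + 2*U²)
Y(v)*B(-3, 10) = (-11 + 2*1²)*(1/14) = (-11 + 2*1)*(1/14) = (-11 + 2)*(1/14) = -9*1/14 = -9/14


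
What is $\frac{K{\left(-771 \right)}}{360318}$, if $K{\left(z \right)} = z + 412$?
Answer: $- \frac{359}{360318} \approx -0.00099634$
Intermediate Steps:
$K{\left(z \right)} = 412 + z$
$\frac{K{\left(-771 \right)}}{360318} = \frac{412 - 771}{360318} = \left(-359\right) \frac{1}{360318} = - \frac{359}{360318}$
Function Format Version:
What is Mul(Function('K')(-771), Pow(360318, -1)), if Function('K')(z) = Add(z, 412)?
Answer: Rational(-359, 360318) ≈ -0.00099634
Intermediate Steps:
Function('K')(z) = Add(412, z)
Mul(Function('K')(-771), Pow(360318, -1)) = Mul(Add(412, -771), Pow(360318, -1)) = Mul(-359, Rational(1, 360318)) = Rational(-359, 360318)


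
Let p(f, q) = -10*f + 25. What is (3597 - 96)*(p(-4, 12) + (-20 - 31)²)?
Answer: 9333666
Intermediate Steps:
p(f, q) = 25 - 10*f
(3597 - 96)*(p(-4, 12) + (-20 - 31)²) = (3597 - 96)*((25 - 10*(-4)) + (-20 - 31)²) = 3501*((25 + 40) + (-51)²) = 3501*(65 + 2601) = 3501*2666 = 9333666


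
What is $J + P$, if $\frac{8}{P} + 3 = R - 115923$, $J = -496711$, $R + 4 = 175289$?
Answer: $- \frac{29484268241}{59359} \approx -4.9671 \cdot 10^{5}$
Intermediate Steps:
$R = 175285$ ($R = -4 + 175289 = 175285$)
$P = \frac{8}{59359}$ ($P = \frac{8}{-3 + \left(175285 - 115923\right)} = \frac{8}{-3 + 59362} = \frac{8}{59359} \approx 0.00013477$)
$J + P = -496711 + \frac{8}{59359} = - \frac{29484268241}{59359}$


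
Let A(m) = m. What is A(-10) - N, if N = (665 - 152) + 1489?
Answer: -2012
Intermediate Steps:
N = 2002 (N = 513 + 1489 = 2002)
A(-10) - N = -10 - 1*2002 = -10 - 2002 = -2012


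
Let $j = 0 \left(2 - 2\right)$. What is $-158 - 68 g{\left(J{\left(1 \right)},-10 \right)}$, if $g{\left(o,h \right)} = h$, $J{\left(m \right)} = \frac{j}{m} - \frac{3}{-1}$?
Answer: $522$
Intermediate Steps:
$j = 0$ ($j = 0 \cdot 0 = 0$)
$J{\left(m \right)} = 3$ ($J{\left(m \right)} = \frac{0}{m} - \frac{3}{-1} = 0 - -3 = 0 + 3 = 3$)
$-158 - 68 g{\left(J{\left(1 \right)},-10 \right)} = -158 - -680 = -158 + 680 = 522$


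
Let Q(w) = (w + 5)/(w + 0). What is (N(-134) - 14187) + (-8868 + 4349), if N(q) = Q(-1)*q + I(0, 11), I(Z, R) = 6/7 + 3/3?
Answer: -127177/7 ≈ -18168.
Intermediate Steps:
I(Z, R) = 13/7 (I(Z, R) = 6*(⅐) + 3*(⅓) = 6/7 + 1 = 13/7)
Q(w) = (5 + w)/w
N(q) = 13/7 - 4*q (N(q) = ((5 - 1)/(-1))*q + 13/7 = (-1*4)*q + 13/7 = -4*q + 13/7 = 13/7 - 4*q)
(N(-134) - 14187) + (-8868 + 4349) = ((13/7 - 4*(-134)) - 14187) + (-8868 + 4349) = ((13/7 + 536) - 14187) - 4519 = (3765/7 - 14187) - 4519 = -95544/7 - 4519 = -127177/7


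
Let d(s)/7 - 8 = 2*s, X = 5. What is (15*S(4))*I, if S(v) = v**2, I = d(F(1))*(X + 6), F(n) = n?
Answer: 184800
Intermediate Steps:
d(s) = 56 + 14*s (d(s) = 56 + 7*(2*s) = 56 + 14*s)
I = 770 (I = (56 + 14*1)*(5 + 6) = (56 + 14)*11 = 70*11 = 770)
(15*S(4))*I = (15*4**2)*770 = (15*16)*770 = 240*770 = 184800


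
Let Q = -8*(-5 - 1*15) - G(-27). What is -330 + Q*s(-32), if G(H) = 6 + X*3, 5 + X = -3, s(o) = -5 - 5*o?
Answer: 27260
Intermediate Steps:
X = -8 (X = -5 - 3 = -8)
G(H) = -18 (G(H) = 6 - 8*3 = 6 - 24 = -18)
Q = 178 (Q = -8*(-5 - 1*15) - 1*(-18) = -8*(-5 - 15) + 18 = -8*(-20) + 18 = 160 + 18 = 178)
-330 + Q*s(-32) = -330 + 178*(-5 - 5*(-32)) = -330 + 178*(-5 + 160) = -330 + 178*155 = -330 + 27590 = 27260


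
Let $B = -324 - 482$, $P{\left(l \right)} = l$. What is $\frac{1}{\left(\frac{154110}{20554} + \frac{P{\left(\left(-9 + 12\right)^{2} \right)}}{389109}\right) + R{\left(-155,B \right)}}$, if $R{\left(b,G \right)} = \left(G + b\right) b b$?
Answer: $- \frac{1332957731}{30775351422975779} \approx -4.3313 \cdot 10^{-8}$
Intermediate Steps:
$B = -806$ ($B = -324 - 482 = -806$)
$R{\left(b,G \right)} = b^{2} \left(G + b\right)$ ($R{\left(b,G \right)} = b \left(G + b\right) b = b^{2} \left(G + b\right)$)
$\frac{1}{\left(\frac{154110}{20554} + \frac{P{\left(\left(-9 + 12\right)^{2} \right)}}{389109}\right) + R{\left(-155,B \right)}} = \frac{1}{\left(\frac{154110}{20554} + \frac{\left(-9 + 12\right)^{2}}{389109}\right) + \left(-155\right)^{2} \left(-806 - 155\right)} = \frac{1}{\left(154110 \cdot \frac{1}{20554} + 3^{2} \cdot \frac{1}{389109}\right) + 24025 \left(-961\right)} = \frac{1}{\left(\frac{77055}{10277} + 9 \cdot \frac{1}{389109}\right) - 23088025} = \frac{1}{\left(\frac{77055}{10277} + \frac{3}{129703}\right) - 23088025} = \frac{1}{\frac{9994295496}{1332957731} - 23088025} = \frac{1}{- \frac{30775351422975779}{1332957731}} = - \frac{1332957731}{30775351422975779}$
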